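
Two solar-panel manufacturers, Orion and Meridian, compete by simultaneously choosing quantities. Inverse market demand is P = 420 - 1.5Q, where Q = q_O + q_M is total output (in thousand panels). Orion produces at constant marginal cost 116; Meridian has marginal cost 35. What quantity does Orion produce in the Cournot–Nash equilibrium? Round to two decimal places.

Orion's profit: π_O = (420 - 1.5Q)q_O - (116q_O). Setting ∂π_O/∂q_O = 0: 304 - 3q_O - (3/2)(q_M) = 0.
Meridian's first-order condition: 385 - 3q_M - (3/2)(q_O) = 0.
So q_O = (304 - (3/2)q_M)/3 and q_M = (385 - (3/2)q_O)/3.
Solving the pair: q_O = 446/9, q_M = 932/9.

49.56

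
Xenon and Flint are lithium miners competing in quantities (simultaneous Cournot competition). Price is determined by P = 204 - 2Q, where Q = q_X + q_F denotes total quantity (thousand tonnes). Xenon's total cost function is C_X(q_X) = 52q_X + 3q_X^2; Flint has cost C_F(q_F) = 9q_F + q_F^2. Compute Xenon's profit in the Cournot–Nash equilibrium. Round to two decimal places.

Xenon's profit: π_X = (204 - 2Q)q_X - (52q_X + 3q_X²). Setting ∂π_X/∂q_X = 0: 152 - 10q_X - 2(q_F) = 0.
Flint's profit: π_F = (204 - 2Q)q_F - (9q_F + q_F²). Setting ∂π_F/∂q_F = 0: 195 - 6q_F - 2(q_X) = 0.
So q_X = (152 - 2q_F)/10 and q_F = (195 - 2q_X)/6.
Solving the pair: q_X = 261/28, q_F = 823/28.
Price P = 204 - 2·(271/7) = 886/7.
Xenon's profit: (886/7)·(261/28) - 52·(261/28) - 3(261/28)² = 434.4452.

434.45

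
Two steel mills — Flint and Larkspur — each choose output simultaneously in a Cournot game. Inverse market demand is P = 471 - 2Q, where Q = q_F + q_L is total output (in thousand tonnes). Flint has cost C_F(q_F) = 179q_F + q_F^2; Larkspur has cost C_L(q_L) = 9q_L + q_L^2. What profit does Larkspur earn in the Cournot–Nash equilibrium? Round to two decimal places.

Flint's profit: π_F = (471 - 2Q)q_F - (179q_F + q_F²). Setting ∂π_F/∂q_F = 0: 292 - 6q_F - 2(q_L) = 0.
Larkspur's profit: π_L = (471 - 2Q)q_L - (9q_L + q_L²). Setting ∂π_L/∂q_L = 0: 462 - 6q_L - 2(q_F) = 0.
So q_F = (292 - 2q_L)/6 and q_L = (462 - 2q_F)/6.
Solving the pair: q_F = 207/8, q_L = 547/8.
Price P = 471 - 2·(377/4) = 565/2.
Larkspur's profit: (565/2)·(547/8) - 9·(547/8) - (547/8)² = 14025.4219.

14025.42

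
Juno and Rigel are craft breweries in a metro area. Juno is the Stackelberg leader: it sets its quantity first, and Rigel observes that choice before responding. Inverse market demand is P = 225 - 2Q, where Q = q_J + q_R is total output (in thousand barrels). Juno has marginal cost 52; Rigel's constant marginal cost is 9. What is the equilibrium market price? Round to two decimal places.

84.50

Solve by backward induction. Given q_J, the follower Rigel maximises π_R = (225 - 2q_J - 2q_R)q_R - 9q_R.
∂π_R/∂q_R = 216 - 2q_J - 4q_R = 0 gives the reaction function q_R = (216 - 2q_J)/4.
The leader anticipates this reaction. Substituting into P = 225 - 2Q gives P = 117 - q_J, so π_J = (117 - q_J)q_J - 52q_J.
Maximising: ∂π_J/∂q_J = 65 - 2q_J = 0, giving q_J = 65/2.
Then q_R = (216 - 2·(65/2))/4 = 151/4.
Total output Q = 281/4, so price P = 225 - 2·(281/4) = 169/2.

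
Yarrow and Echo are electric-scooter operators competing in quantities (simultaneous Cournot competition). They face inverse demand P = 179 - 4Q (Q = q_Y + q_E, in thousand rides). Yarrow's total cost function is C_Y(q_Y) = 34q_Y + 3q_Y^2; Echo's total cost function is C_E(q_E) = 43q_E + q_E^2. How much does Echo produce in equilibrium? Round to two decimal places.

Yarrow's profit: π_Y = (179 - 4Q)q_Y - (34q_Y + 3q_Y²). Setting ∂π_Y/∂q_Y = 0: 145 - 14q_Y - 4(q_E) = 0.
Echo's first-order condition: 136 - 10q_E - 4(q_Y) = 0.
Rearranging gives the reaction functions q_Y = (145 - 4q_E)/14 and q_E = (136 - 4q_Y)/10.
Solving the pair: q_Y = 453/62, q_E = 331/31.

10.68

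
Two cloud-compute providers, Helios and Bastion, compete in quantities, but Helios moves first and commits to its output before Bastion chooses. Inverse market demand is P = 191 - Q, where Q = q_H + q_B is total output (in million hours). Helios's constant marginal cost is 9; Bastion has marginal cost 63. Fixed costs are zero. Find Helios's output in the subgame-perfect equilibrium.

Solve by backward induction. Given q_H, the follower Bastion maximises π_B = (191 - q_H - q_B)q_B - 63q_B.
∂π_B/∂q_B = 128 - q_H - 2q_B = 0 gives the reaction function q_B = (128 - q_H)/2.
The leader anticipates this reaction. Substituting into P = 191 - Q gives P = 127 - (1/2)q_H, so π_H = (127 - (1/2)q_H)q_H - 9q_H.
Maximising: ∂π_H/∂q_H = 118 - q_H = 0, giving q_H = 118.
Then q_B = (128 - 118)/2 = 5.

118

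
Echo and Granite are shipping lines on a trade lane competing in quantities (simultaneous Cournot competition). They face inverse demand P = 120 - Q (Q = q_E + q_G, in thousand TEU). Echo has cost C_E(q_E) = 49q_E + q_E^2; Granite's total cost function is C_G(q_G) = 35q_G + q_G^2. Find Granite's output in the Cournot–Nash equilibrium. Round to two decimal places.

Echo's profit: π_E = (120 - Q)q_E - (49q_E + q_E²). Setting ∂π_E/∂q_E = 0: 71 - 4q_E - (q_G) = 0.
Granite's profit: π_G = (120 - Q)q_G - (35q_G + q_G²). Setting ∂π_G/∂q_G = 0: 85 - 4q_G - (q_E) = 0.
Rearranging gives the reaction functions q_E = (71 - q_G)/4 and q_G = (85 - q_E)/4.
Solving the pair: q_E = 199/15, q_G = 269/15.

17.93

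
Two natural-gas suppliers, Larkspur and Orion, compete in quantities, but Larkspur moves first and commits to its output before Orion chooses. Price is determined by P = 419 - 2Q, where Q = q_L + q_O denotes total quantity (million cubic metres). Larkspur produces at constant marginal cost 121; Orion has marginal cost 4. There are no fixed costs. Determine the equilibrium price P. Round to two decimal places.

Solve by backward induction. Given q_L, the follower Orion maximises π_O = (419 - 2q_L - 2q_O)q_O - 4q_O.
Setting the follower's marginal profit to zero, 415 - 2q_L - 4q_O = 0, i.e. q_O = (415 - 2q_L)/4.
Larkspur substitutes q_O(q_L) into its own profit: π_L = q_L(419 - 2q_L - (415 - 2q_L)/2) - 121q_L = (423/2 - q_L)q_L - 121q_L.
Leader FOC: 181/2 - 2q_L = 0, so q_L = 181/4.
Then q_O = (415 - 2·(181/4))/4 = 649/8.
Total output Q = 1011/8, so price P = 419 - 2·(1011/8) = 665/4.

166.25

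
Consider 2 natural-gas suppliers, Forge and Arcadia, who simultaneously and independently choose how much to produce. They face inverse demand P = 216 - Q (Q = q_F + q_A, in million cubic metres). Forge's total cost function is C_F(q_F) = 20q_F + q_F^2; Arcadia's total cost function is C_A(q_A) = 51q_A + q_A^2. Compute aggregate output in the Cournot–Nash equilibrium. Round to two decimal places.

Forge's profit: π_F = (216 - Q)q_F - (20q_F + q_F²). Setting ∂π_F/∂q_F = 0: 196 - 4q_F - (q_A) = 0.
Arcadia's first-order condition: 165 - 4q_A - (q_F) = 0.
Best responses: q_F = (196 - q_A)/4, q_A = (165 - q_F)/4.
Substituting one into the other gives q_F = 619/15 and q_A = 464/15.
Total output Q = 619/15 + 464/15 = 361/5.

72.20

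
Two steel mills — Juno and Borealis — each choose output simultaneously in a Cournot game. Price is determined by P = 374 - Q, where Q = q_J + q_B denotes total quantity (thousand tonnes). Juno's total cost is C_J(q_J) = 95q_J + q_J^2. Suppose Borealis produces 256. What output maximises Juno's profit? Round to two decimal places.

5.75

With the rival's output fixed at 256, Juno's profit is π_J = (374 - 256 - q_J)q_J - (95q_J + q_J²) = (118 - q_J)q_J - (95q_J + q_J²).
∂π_J/∂q_J = 23 - 4q_J = 0, so q_J = 23/4.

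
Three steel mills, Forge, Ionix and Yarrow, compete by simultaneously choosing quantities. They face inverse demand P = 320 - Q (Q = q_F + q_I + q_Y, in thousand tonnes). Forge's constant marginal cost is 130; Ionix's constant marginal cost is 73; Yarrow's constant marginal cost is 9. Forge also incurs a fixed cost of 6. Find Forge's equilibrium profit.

Forge's profit: π_F = (320 - Q)q_F - (130q_F). Setting ∂π_F/∂q_F = 0: 190 - 2q_F - (q_I + q_Y) = 0.
Ionix's first-order condition: 247 - 2q_I - (q_F + q_Y) = 0.
Yarrow's profit: π_Y = (320 - Q)q_Y - (9q_Y). Setting ∂π_Y/∂q_Y = 0: 311 - 2q_Y - (q_F + q_I) = 0.
Adding the 3 conditions: 748 − 2Q − 2Q = 0, i.e. Q = 187.
Back-substituting: q_F = (190 − 187) = 3, q_I = (247 − 187) = 60, q_Y = (311 − 187) = 124.
Price P = 320 - 187 = 133.
Forge's profit: (133 - 130)·3 - 6 = 3.

3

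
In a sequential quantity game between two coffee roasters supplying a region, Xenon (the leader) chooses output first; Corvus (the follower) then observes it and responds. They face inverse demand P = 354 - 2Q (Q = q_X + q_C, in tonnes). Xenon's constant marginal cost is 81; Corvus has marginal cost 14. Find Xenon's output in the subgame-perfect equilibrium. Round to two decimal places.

Solve by backward induction. Given q_X, the follower Corvus maximises π_C = (354 - 2q_X - 2q_C)q_C - 14q_C.
Setting the follower's marginal profit to zero, 340 - 2q_X - 4q_C = 0, i.e. q_C = (340 - 2q_X)/4.
The leader anticipates this reaction. Substituting into P = 354 - 2Q gives P = 184 - q_X, so π_X = (184 - q_X)q_X - 81q_X.
The leader's first-order condition 103 - 2q_X = 0 yields q_X = 103/2.
Then q_C = (340 - 2·(103/2))/4 = 237/4.

51.50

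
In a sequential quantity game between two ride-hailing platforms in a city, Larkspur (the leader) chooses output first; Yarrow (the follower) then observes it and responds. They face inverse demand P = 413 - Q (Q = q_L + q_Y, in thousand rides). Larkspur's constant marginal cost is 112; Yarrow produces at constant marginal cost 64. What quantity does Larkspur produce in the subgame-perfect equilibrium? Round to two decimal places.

126.50

Solve by backward induction. Given q_L, the follower Yarrow maximises π_Y = (413 - q_L - q_Y)q_Y - 64q_Y.
∂π_Y/∂q_Y = 349 - q_L - 2q_Y = 0 gives the reaction function q_Y = (349 - q_L)/2.
The leader anticipates this reaction. Substituting into P = 413 - Q gives P = 477/2 - (1/2)q_L, so π_L = (477/2 - (1/2)q_L)q_L - 112q_L.
The leader's first-order condition 253/2 - q_L = 0 yields q_L = 253/2.
Then q_Y = (349 - 253/2)/2 = 445/4.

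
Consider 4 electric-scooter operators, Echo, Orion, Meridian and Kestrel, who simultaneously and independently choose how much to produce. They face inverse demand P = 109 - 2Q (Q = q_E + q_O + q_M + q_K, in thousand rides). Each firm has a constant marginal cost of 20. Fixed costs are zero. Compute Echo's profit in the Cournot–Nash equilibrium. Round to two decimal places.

158.42

Each firm earns π_i = (109 - 2Q)q_i - 20q_i.
First-order condition (treating rivals' output as given): 89 - 4q_i - 2·Σ_{j≠i} q_j = 0.
With identical firms every q_j equals q_i, so Σ_{j≠i} q_j = 3q_i and 89 = 10q_i, giving q_i = 89/10.
Price P = 109 - 2·(178/5) = 189/5.
Echo's profit: (189/5 - 20)·(89/10) = 158.4200.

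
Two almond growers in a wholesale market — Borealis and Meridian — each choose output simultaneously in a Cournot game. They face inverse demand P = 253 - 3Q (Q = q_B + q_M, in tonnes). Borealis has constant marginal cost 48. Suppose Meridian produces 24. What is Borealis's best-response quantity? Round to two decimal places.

With the rival's output fixed at 24, Borealis's profit is π_B = (253 - 3·24 - 3q_B)q_B - (48q_B) = (181 - 3q_B)q_B - (48q_B).
∂π_B/∂q_B = 133 - 6q_B = 0, so q_B = 133/6.

22.17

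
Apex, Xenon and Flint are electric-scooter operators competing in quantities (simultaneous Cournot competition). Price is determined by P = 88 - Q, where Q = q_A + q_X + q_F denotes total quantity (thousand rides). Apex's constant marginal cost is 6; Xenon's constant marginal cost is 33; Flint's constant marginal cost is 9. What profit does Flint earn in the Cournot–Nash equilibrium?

625

Apex's profit: π_A = (88 - Q)q_A - (6q_A). Setting ∂π_A/∂q_A = 0: 82 - 2q_A - (q_X + q_F) = 0.
Xenon's profit: π_X = (88 - Q)q_X - (33q_X). Setting ∂π_X/∂q_X = 0: 55 - 2q_X - (q_A + q_F) = 0.
Flint's profit: π_F = (88 - Q)q_F - (9q_F). Setting ∂π_F/∂q_F = 0: 79 - 2q_F - (q_A + q_X) = 0.
Summing all 3 equations gives 216 − 4Q = 0, hence Q = 54.
Back-substituting: q_A = (82 − 54) = 28, q_X = (55 − 54) = 1, q_F = (79 − 54) = 25.
Price P = 88 - 54 = 34.
Flint's profit: (34 - 9)·25 = 625.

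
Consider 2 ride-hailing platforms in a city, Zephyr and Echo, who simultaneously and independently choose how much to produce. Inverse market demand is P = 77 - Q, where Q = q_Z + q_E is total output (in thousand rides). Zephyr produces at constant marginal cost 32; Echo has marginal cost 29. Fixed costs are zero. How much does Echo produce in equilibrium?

Zephyr's profit: π_Z = (77 - Q)q_Z - (32q_Z). Setting ∂π_Z/∂q_Z = 0: 45 - 2q_Z - (q_E) = 0.
Echo's profit: π_E = (77 - Q)q_E - (29q_E). Setting ∂π_E/∂q_E = 0: 48 - 2q_E - (q_Z) = 0.
So q_Z = (45 - q_E)/2 and q_E = (48 - q_Z)/2.
Substituting one into the other gives q_Z = 14 and q_E = 17.

17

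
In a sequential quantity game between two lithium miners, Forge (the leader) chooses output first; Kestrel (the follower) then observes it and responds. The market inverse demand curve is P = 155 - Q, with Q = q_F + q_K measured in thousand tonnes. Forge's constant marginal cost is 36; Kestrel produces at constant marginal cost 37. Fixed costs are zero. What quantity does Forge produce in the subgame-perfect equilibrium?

The follower Kestrel best-responds to any q_F: π_K = (155 - Q)q_K - 37q_K.
Setting the follower's marginal profit to zero, 118 - q_F - 2q_K = 0, i.e. q_K = (118 - q_F)/2.
Forge substitutes q_K(q_F) into its own profit: π_F = q_F(155 - q_F - (118 - q_F)/2) - 36q_F = (96 - (1/2)q_F)q_F - 36q_F.
The leader's first-order condition 60 - q_F = 0 yields q_F = 60.
Then q_K = (118 - 60)/2 = 29.

60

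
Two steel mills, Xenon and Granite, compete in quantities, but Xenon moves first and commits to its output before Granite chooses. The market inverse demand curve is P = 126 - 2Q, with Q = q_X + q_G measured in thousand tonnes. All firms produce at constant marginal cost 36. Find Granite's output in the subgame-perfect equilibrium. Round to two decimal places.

11.25

The follower Granite best-responds to any q_X: π_G = (126 - 2Q)q_G - 36q_G.
∂π_G/∂q_G = 90 - 2q_X - 4q_G = 0 gives the reaction function q_G = (90 - 2q_X)/4.
The leader anticipates this reaction. Substituting into P = 126 - 2Q gives P = 81 - q_X, so π_X = (81 - q_X)q_X - 36q_X.
Leader FOC: 45 - 2q_X = 0, so q_X = 45/2.
Then q_G = (90 - 2·(45/2))/4 = 45/4.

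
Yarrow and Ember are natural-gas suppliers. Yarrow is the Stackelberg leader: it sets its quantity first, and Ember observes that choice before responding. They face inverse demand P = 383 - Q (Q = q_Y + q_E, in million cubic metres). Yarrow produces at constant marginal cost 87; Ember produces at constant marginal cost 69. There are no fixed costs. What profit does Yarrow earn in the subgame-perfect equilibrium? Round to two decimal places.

The follower Ember best-responds to any q_Y: π_E = (383 - Q)q_E - 69q_E.
Setting the follower's marginal profit to zero, 314 - q_Y - 2q_E = 0, i.e. q_E = (314 - q_Y)/2.
Yarrow substitutes q_E(q_Y) into its own profit: π_Y = q_Y(383 - q_Y - (314 - q_Y)/2) - 87q_Y = (226 - (1/2)q_Y)q_Y - 87q_Y.
Maximising: ∂π_Y/∂q_Y = 139 - q_Y = 0, giving q_Y = 139.
Then q_E = (314 - 139)/2 = 175/2.
Price P = 383 - 453/2 = 313/2.
Yarrow's profit: (313/2 - 87)·139 = 9660.5000.

9660.50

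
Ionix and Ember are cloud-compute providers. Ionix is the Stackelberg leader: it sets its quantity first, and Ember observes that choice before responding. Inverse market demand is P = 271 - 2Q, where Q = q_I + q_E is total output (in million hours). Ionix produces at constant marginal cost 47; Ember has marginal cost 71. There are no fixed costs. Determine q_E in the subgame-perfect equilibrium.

The follower Ember best-responds to any q_I: π_E = (271 - 2Q)q_E - 71q_E.
Follower FOC: 200 - 2q_I - 4q_E = 0, so q_E(q_I) = (200 - 2q_I)/4.
Ionix substitutes q_E(q_I) into its own profit: π_I = q_I(271 - 2q_I - (200 - 2q_I)/2) - 47q_I = (171 - q_I)q_I - 47q_I.
Leader FOC: 124 - 2q_I = 0, so q_I = 62.
Then q_E = (200 - 2·62)/4 = 19.

19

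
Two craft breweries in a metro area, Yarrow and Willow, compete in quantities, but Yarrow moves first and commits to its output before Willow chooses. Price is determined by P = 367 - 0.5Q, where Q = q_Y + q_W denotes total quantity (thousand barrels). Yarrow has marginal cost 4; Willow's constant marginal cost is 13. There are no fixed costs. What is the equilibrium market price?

Solve by backward induction. Given q_Y, the follower Willow maximises π_W = (367 - (1/2)q_Y - (1/2)q_W)q_W - 13q_W.
∂π_W/∂q_W = 354 - (1/2)q_Y - q_W = 0 gives the reaction function q_W = (354 - (1/2)q_Y).
The leader anticipates this reaction. Substituting into P = 367 - 0.5Q gives P = 190 - (1/4)q_Y, so π_Y = (190 - (1/4)q_Y)q_Y - 4q_Y.
The leader's first-order condition 186 - (1/2)q_Y = 0 yields q_Y = 372.
Then q_W = (354 - (1/2)·372) = 168.
Total output Q = 540, so price P = 367 - (1/2)·540 = 97.

97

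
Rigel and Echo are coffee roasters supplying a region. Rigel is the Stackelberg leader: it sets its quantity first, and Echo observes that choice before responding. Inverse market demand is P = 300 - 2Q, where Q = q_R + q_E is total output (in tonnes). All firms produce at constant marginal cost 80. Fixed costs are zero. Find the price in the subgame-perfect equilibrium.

Solve by backward induction. Given q_R, the follower Echo maximises π_E = (300 - 2q_R - 2q_E)q_E - 80q_E.
Setting the follower's marginal profit to zero, 220 - 2q_R - 4q_E = 0, i.e. q_E = (220 - 2q_R)/4.
The leader anticipates this reaction. Substituting into P = 300 - 2Q gives P = 190 - q_R, so π_R = (190 - q_R)q_R - 80q_R.
Maximising: ∂π_R/∂q_R = 110 - 2q_R = 0, giving q_R = 55.
Then q_E = (220 - 2·55)/4 = 55/2.
Total output Q = 165/2, so price P = 300 - 2·(165/2) = 135.

135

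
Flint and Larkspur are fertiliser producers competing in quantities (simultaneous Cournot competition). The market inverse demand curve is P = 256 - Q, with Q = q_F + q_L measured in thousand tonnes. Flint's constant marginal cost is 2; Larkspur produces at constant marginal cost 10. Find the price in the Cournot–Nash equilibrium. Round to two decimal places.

Flint's profit: π_F = (256 - Q)q_F - (2q_F). Setting ∂π_F/∂q_F = 0: 254 - 2q_F - (q_L) = 0.
Larkspur's profit: π_L = (256 - Q)q_L - (10q_L). Setting ∂π_L/∂q_L = 0: 246 - 2q_L - (q_F) = 0.
Rearranging gives the reaction functions q_F = (254 - q_L)/2 and q_L = (246 - q_F)/2.
Substituting one into the other gives q_F = 262/3 and q_L = 238/3.
Total output Q = 500/3, so price P = 256 - 500/3 = 268/3.

89.33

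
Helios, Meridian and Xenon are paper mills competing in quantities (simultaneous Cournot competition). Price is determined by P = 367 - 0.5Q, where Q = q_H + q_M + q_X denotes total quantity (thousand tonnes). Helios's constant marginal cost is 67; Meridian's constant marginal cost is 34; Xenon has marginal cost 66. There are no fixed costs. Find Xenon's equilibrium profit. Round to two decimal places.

Helios's profit: π_H = (367 - 0.5Q)q_H - (67q_H). Setting ∂π_H/∂q_H = 0: 300 - q_H - (1/2)(q_M + q_X) = 0.
Meridian's profit: π_M = (367 - 0.5Q)q_M - (34q_M). Setting ∂π_M/∂q_M = 0: 333 - q_M - (1/2)(q_H + q_X) = 0.
Xenon's first-order condition: 301 - q_X - (1/2)(q_H + q_M) = 0.
Adding the 3 first-order conditions: 934 − 2Q = 0, so Q = 467.
Back-substituting: q_H = (300 − 467/2)/(1/2) = 133, q_M = (333 − 467/2)/(1/2) = 199, q_X = (301 − 467/2)/(1/2) = 135.
Price P = 367 - (1/2)·467 = 267/2.
Xenon's profit: (267/2 - 66)·135 = 9112.5000.

9112.50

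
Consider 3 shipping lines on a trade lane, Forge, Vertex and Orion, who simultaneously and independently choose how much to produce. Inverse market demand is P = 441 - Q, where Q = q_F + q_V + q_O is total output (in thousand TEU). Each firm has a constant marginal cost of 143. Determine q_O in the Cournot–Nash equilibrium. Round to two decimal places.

Each firm earns π_i = (441 - Q)q_i - 143q_i.
Setting ∂π_i/∂q_i = 0 with rivals' quantities fixed: 298 - 2q_i - Σ_{j≠i} q_j = 0.
With identical firms every q_j equals q_i, so Σ_{j≠i} q_j = 2q_i and 298 = 4q_i, giving q_i = 149/2.

74.50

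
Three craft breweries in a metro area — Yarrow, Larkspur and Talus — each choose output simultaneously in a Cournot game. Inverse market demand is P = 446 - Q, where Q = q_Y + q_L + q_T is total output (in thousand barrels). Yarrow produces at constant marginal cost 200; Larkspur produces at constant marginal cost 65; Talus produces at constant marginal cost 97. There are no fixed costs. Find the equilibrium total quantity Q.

244

Yarrow's profit: π_Y = (446 - Q)q_Y - (200q_Y). Setting ∂π_Y/∂q_Y = 0: 246 - 2q_Y - (q_L + q_T) = 0.
Larkspur's profit: π_L = (446 - Q)q_L - (65q_L). Setting ∂π_L/∂q_L = 0: 381 - 2q_L - (q_Y + q_T) = 0.
Talus's profit: π_T = (446 - Q)q_T - (97q_T). Setting ∂π_T/∂q_T = 0: 349 - 2q_T - (q_Y + q_L) = 0.
Summing all 3 equations gives 976 − 4Q = 0, hence Q = 244.
Back-substituting: q_Y = (246 − 244) = 2, q_L = (381 − 244) = 137, q_T = (349 − 244) = 105.
Total output Q = 2 + 137 + 105 = 244.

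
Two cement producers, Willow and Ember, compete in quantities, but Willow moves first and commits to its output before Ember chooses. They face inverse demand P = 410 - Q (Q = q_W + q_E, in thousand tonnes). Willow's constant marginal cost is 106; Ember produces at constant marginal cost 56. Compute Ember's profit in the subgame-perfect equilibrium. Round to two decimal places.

12882.25

Solve by backward induction. Given q_W, the follower Ember maximises π_E = (410 - q_W - q_E)q_E - 56q_E.
∂π_E/∂q_E = 354 - q_W - 2q_E = 0 gives the reaction function q_E = (354 - q_W)/2.
The leader anticipates this reaction. Substituting into P = 410 - Q gives P = 233 - (1/2)q_W, so π_W = (233 - (1/2)q_W)q_W - 106q_W.
Leader FOC: 127 - q_W = 0, so q_W = 127.
Then q_E = (354 - 127)/2 = 227/2.
Price P = 410 - 481/2 = 339/2.
Ember's profit: (339/2 - 56)·(227/2) = 12882.2500.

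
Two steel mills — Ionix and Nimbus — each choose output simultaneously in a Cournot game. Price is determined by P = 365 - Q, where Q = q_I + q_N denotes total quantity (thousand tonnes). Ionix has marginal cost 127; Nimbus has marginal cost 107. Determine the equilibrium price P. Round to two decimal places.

Ionix's profit: π_I = (365 - Q)q_I - (127q_I). Setting ∂π_I/∂q_I = 0: 238 - 2q_I - (q_N) = 0.
Nimbus's profit: π_N = (365 - Q)q_N - (107q_N). Setting ∂π_N/∂q_N = 0: 258 - 2q_N - (q_I) = 0.
So q_I = (238 - q_N)/2 and q_N = (258 - q_I)/2.
Substituting one into the other gives q_I = 218/3 and q_N = 278/3.
Total output Q = 496/3, so price P = 365 - 496/3 = 599/3.

199.67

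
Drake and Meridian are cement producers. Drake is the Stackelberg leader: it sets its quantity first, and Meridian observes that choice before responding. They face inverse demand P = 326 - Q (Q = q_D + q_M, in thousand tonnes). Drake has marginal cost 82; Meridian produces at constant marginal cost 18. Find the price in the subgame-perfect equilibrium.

The follower Meridian best-responds to any q_D: π_M = (326 - Q)q_M - 18q_M.
Follower FOC: 308 - q_D - 2q_M = 0, so q_M(q_D) = (308 - q_D)/2.
Drake substitutes q_M(q_D) into its own profit: π_D = q_D(326 - q_D - (308 - q_D)/2) - 82q_D = (172 - (1/2)q_D)q_D - 82q_D.
The leader's first-order condition 90 - q_D = 0 yields q_D = 90.
Then q_M = (308 - 90)/2 = 109.
Total output Q = 199, so price P = 326 - 199 = 127.

127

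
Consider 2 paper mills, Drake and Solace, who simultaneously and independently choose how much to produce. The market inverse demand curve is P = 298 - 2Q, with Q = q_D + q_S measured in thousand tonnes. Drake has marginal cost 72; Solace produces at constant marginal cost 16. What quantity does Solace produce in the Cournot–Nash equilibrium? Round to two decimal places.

56.33

Drake's profit: π_D = (298 - 2Q)q_D - (72q_D). Setting ∂π_D/∂q_D = 0: 226 - 4q_D - 2(q_S) = 0.
Solace's first-order condition: 282 - 4q_S - 2(q_D) = 0.
Best responses: q_D = (226 - 2q_S)/4, q_S = (282 - 2q_D)/4.
Substituting one into the other gives q_D = 85/3 and q_S = 169/3.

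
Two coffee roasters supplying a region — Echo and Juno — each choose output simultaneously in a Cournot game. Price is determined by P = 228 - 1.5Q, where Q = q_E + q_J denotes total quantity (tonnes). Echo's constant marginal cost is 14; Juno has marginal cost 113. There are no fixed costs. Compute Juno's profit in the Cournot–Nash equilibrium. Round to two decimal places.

18.96

Echo's profit: π_E = (228 - 1.5Q)q_E - (14q_E). Setting ∂π_E/∂q_E = 0: 214 - 3q_E - (3/2)(q_J) = 0.
Juno's first-order condition: 115 - 3q_J - (3/2)(q_E) = 0.
So q_E = (214 - (3/2)q_J)/3 and q_J = (115 - (3/2)q_E)/3.
Substituting one into the other gives q_E = 626/9 and q_J = 32/9.
Price P = 228 - (3/2)·(658/9) = 355/3.
Juno's profit: (355/3 - 113)·(32/9) = 512/27.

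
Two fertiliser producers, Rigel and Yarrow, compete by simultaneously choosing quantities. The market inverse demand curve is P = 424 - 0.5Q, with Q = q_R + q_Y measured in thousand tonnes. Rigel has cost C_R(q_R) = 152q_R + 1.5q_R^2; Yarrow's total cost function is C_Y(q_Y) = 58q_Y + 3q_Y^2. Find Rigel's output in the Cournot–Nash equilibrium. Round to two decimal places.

Rigel's profit: π_R = (424 - 0.5Q)q_R - (152q_R + (3/2)q_R²). Setting ∂π_R/∂q_R = 0: 272 - 4q_R - (1/2)(q_Y) = 0.
Yarrow's profit: π_Y = (424 - 0.5Q)q_Y - (58q_Y + 3q_Y²). Setting ∂π_Y/∂q_Y = 0: 366 - 7q_Y - (1/2)(q_R) = 0.
Best responses: q_R = (272 - (1/2)q_Y)/4, q_Y = (366 - (1/2)q_R)/7.
Solving the pair: q_R = 62.0180, q_Y = 47.8559.

62.02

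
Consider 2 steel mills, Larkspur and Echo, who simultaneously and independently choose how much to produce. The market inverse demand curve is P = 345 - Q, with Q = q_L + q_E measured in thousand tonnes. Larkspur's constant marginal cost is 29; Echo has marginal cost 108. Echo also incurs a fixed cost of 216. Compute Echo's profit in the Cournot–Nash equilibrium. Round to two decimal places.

Larkspur's profit: π_L = (345 - Q)q_L - (29q_L). Setting ∂π_L/∂q_L = 0: 316 - 2q_L - (q_E) = 0.
Echo's profit: π_E = (345 - Q)q_E - (108q_E). Setting ∂π_E/∂q_E = 0: 237 - 2q_E - (q_L) = 0.
So q_L = (316 - q_E)/2 and q_E = (237 - q_L)/2.
Substituting one into the other gives q_L = 395/3 and q_E = 158/3.
Price P = 345 - 553/3 = 482/3.
Echo's profit: (482/3 - 108)·(158/3) - 216 = 2557.7778.

2557.78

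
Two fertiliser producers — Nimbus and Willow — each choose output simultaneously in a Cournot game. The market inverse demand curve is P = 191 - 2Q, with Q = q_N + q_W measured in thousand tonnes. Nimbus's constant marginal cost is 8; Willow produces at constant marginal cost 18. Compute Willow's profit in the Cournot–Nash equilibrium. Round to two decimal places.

1476.06

Nimbus's profit: π_N = (191 - 2Q)q_N - (8q_N). Setting ∂π_N/∂q_N = 0: 183 - 4q_N - 2(q_W) = 0.
Willow's profit: π_W = (191 - 2Q)q_W - (18q_W). Setting ∂π_W/∂q_W = 0: 173 - 4q_W - 2(q_N) = 0.
Best responses: q_N = (183 - 2q_W)/4, q_W = (173 - 2q_N)/4.
Solving the pair: q_N = 193/6, q_W = 163/6.
Price P = 191 - 2·(178/3) = 217/3.
Willow's profit: (217/3 - 18)·(163/6) = 1476.0556.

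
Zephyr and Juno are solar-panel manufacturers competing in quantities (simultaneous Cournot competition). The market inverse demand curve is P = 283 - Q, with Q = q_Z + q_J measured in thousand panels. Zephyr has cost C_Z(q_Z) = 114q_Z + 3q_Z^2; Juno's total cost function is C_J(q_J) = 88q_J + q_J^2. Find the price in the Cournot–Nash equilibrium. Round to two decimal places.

Zephyr's profit: π_Z = (283 - Q)q_Z - (114q_Z + 3q_Z²). Setting ∂π_Z/∂q_Z = 0: 169 - 8q_Z - (q_J) = 0.
Juno's first-order condition: 195 - 4q_J - (q_Z) = 0.
Rearranging gives the reaction functions q_Z = (169 - q_J)/8 and q_J = (195 - q_Z)/4.
Solving the pair: q_Z = 481/31, q_J = 1391/31.
Total output Q = 1872/31, so price P = 283 - 1872/31 = 222.6129.

222.61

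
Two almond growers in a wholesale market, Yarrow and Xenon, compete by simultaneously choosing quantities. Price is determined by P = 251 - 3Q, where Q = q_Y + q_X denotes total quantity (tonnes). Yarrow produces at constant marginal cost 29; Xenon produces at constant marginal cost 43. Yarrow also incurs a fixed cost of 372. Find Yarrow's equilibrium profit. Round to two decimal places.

Yarrow's profit: π_Y = (251 - 3Q)q_Y - (29q_Y). Setting ∂π_Y/∂q_Y = 0: 222 - 6q_Y - 3(q_X) = 0.
Xenon's first-order condition: 208 - 6q_X - 3(q_Y) = 0.
Best responses: q_Y = (222 - 3q_X)/6, q_X = (208 - 3q_Y)/6.
Substituting one into the other gives q_Y = 236/9 and q_X = 194/9.
Price P = 251 - 3·(430/9) = 323/3.
Yarrow's profit: (323/3 - 29)·(236/9) - 372 = 1690.8148.

1690.81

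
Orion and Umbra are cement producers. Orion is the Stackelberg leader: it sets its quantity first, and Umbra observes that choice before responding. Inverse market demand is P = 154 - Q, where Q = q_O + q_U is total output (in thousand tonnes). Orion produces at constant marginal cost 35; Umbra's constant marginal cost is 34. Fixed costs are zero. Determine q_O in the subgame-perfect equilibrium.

Solve by backward induction. Given q_O, the follower Umbra maximises π_U = (154 - q_O - q_U)q_U - 34q_U.
∂π_U/∂q_U = 120 - q_O - 2q_U = 0 gives the reaction function q_U = (120 - q_O)/2.
Orion substitutes q_U(q_O) into its own profit: π_O = q_O(154 - q_O - (120 - q_O)/2) - 35q_O = (94 - (1/2)q_O)q_O - 35q_O.
The leader's first-order condition 59 - q_O = 0 yields q_O = 59.
Then q_U = (120 - 59)/2 = 61/2.

59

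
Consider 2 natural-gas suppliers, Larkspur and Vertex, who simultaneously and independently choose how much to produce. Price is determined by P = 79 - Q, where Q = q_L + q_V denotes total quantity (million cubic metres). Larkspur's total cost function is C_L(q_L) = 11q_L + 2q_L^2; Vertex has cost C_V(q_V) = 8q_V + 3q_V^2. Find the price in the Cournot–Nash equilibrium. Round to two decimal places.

Larkspur's profit: π_L = (79 - Q)q_L - (11q_L + 2q_L²). Setting ∂π_L/∂q_L = 0: 68 - 6q_L - (q_V) = 0.
Vertex's profit: π_V = (79 - Q)q_V - (8q_V + 3q_V²). Setting ∂π_V/∂q_V = 0: 71 - 8q_V - (q_L) = 0.
Best responses: q_L = (68 - q_V)/6, q_V = (71 - q_L)/8.
Solving the pair: q_L = 473/47, q_V = 358/47.
Total output Q = 831/47, so price P = 79 - 831/47 = 61.3191.

61.32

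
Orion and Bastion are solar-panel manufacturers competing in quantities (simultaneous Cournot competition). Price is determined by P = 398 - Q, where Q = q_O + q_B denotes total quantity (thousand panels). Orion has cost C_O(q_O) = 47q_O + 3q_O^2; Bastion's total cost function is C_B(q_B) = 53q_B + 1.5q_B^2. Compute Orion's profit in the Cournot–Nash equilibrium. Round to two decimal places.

5228.40

Orion's profit: π_O = (398 - Q)q_O - (47q_O + 3q_O²). Setting ∂π_O/∂q_O = 0: 351 - 8q_O - (q_B) = 0.
Bastion's first-order condition: 345 - 5q_B - (q_O) = 0.
Rearranging gives the reaction functions q_O = (351 - q_B)/8 and q_B = (345 - q_O)/5.
Substituting one into the other gives q_O = 470/13 and q_B = 803/13.
Price P = 398 - 1273/13 = 300.0769.
Orion's profit: 300.0769·(470/13) - 47·(470/13) - 3(470/13)² = 5228.4024.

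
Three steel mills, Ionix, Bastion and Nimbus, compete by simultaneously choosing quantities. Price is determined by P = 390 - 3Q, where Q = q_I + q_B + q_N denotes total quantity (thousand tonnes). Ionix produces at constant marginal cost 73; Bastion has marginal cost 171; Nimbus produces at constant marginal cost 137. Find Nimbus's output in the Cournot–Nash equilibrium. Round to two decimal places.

18.58

Ionix's profit: π_I = (390 - 3Q)q_I - (73q_I). Setting ∂π_I/∂q_I = 0: 317 - 6q_I - 3(q_B + q_N) = 0.
Bastion's first-order condition: 219 - 6q_B - 3(q_I + q_N) = 0.
Nimbus's profit: π_N = (390 - 3Q)q_N - (137q_N). Setting ∂π_N/∂q_N = 0: 253 - 6q_N - 3(q_I + q_B) = 0.
Adding the 3 conditions: 789 − 6Q − 6Q = 0, i.e. Q = 263/4.
Back-substituting: q_I = (317 − 789/4)/3 = 479/12, q_B = (219 − 789/4)/3 = 29/4, q_N = (253 − 789/4)/3 = 223/12.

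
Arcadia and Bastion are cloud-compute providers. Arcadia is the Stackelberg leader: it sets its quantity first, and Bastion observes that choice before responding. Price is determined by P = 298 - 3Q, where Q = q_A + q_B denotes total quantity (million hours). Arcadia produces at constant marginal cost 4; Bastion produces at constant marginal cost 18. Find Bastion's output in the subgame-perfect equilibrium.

21

Solve by backward induction. Given q_A, the follower Bastion maximises π_B = (298 - 3q_A - 3q_B)q_B - 18q_B.
Follower FOC: 280 - 3q_A - 6q_B = 0, so q_B(q_A) = (280 - 3q_A)/6.
The leader anticipates this reaction. Substituting into P = 298 - 3Q gives P = 158 - (3/2)q_A, so π_A = (158 - (3/2)q_A)q_A - 4q_A.
The leader's first-order condition 154 - 3q_A = 0 yields q_A = 154/3.
Then q_B = (280 - 3·(154/3))/6 = 21.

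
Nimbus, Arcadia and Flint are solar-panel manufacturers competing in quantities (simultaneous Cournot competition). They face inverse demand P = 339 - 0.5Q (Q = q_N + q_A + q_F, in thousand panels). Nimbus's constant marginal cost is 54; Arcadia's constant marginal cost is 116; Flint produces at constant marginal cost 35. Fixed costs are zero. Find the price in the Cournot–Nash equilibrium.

Nimbus's profit: π_N = (339 - 0.5Q)q_N - (54q_N). Setting ∂π_N/∂q_N = 0: 285 - q_N - (1/2)(q_A + q_F) = 0.
Arcadia's profit: π_A = (339 - 0.5Q)q_A - (116q_A). Setting ∂π_A/∂q_A = 0: 223 - q_A - (1/2)(q_N + q_F) = 0.
Flint's first-order condition: 304 - q_F - (1/2)(q_N + q_A) = 0.
Adding the 3 conditions: 812 − Q − Q = 0, i.e. Q = 406.
Back-substituting: q_N = (285 − 203)/(1/2) = 164, q_A = (223 − 203)/(1/2) = 40, q_F = (304 − 203)/(1/2) = 202.
Total output Q = 406, so price P = 339 - (1/2)·406 = 136.

136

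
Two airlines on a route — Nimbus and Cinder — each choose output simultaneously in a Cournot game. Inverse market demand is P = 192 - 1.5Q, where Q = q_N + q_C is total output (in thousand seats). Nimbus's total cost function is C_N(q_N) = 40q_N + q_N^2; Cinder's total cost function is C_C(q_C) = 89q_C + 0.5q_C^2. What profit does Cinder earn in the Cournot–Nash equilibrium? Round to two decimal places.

Nimbus's profit: π_N = (192 - 1.5Q)q_N - (40q_N + q_N²). Setting ∂π_N/∂q_N = 0: 152 - 5q_N - (3/2)(q_C) = 0.
Cinder's first-order condition: 103 - 4q_C - (3/2)(q_N) = 0.
Rearranging gives the reaction functions q_N = (152 - (3/2)q_C)/5 and q_C = (103 - (3/2)q_N)/4.
Solving the pair: q_N = 1814/71, q_C = 1148/71.
Price P = 192 - (3/2)·41.7183 = 129.4225.
Cinder's profit: 129.4225·(1148/71) - 89·(1148/71) - (1/2)(1148/71)² = 522.8740.

522.87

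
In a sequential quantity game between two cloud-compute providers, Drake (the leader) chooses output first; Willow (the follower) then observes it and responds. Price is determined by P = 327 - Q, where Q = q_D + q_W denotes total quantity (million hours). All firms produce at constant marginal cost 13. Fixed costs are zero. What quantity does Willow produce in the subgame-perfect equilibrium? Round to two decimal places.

78.50

The follower Willow best-responds to any q_D: π_W = (327 - Q)q_W - 13q_W.
∂π_W/∂q_W = 314 - q_D - 2q_W = 0 gives the reaction function q_W = (314 - q_D)/2.
The leader anticipates this reaction. Substituting into P = 327 - Q gives P = 170 - (1/2)q_D, so π_D = (170 - (1/2)q_D)q_D - 13q_D.
The leader's first-order condition 157 - q_D = 0 yields q_D = 157.
Then q_W = (314 - 157)/2 = 157/2.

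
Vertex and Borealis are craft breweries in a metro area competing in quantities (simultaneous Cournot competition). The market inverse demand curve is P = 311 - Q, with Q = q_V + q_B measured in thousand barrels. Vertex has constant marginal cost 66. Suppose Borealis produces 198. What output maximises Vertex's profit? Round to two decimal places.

23.50

With the rival's output fixed at 198, Vertex's profit is π_V = (311 - 198 - q_V)q_V - (66q_V) = (113 - q_V)q_V - (66q_V).
∂π_V/∂q_V = 47 - 2q_V = 0, so q_V = 47/2.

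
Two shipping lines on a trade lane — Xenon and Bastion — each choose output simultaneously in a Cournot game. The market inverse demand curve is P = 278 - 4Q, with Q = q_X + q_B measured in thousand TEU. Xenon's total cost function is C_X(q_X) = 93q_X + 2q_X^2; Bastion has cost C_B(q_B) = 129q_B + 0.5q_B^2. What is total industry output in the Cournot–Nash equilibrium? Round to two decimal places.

23.01

Xenon's profit: π_X = (278 - 4Q)q_X - (93q_X + 2q_X²). Setting ∂π_X/∂q_X = 0: 185 - 12q_X - 4(q_B) = 0.
Bastion's profit: π_B = (278 - 4Q)q_B - (129q_B + (1/2)q_B²). Setting ∂π_B/∂q_B = 0: 149 - 9q_B - 4(q_X) = 0.
Rearranging gives the reaction functions q_X = (185 - 4q_B)/12 and q_B = (149 - 4q_X)/9.
Solving the pair: q_X = 1069/92, q_B = 262/23.
Total output Q = 1069/92 + 262/23 = 23.0109.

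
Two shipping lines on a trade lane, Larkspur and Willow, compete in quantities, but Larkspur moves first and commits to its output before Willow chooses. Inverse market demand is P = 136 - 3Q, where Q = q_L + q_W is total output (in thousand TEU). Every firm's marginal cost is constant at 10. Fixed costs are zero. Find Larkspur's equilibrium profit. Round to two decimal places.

661.50

Solve by backward induction. Given q_L, the follower Willow maximises π_W = (136 - 3q_L - 3q_W)q_W - 10q_W.
Follower FOC: 126 - 3q_L - 6q_W = 0, so q_W(q_L) = (126 - 3q_L)/6.
The leader anticipates this reaction. Substituting into P = 136 - 3Q gives P = 73 - (3/2)q_L, so π_L = (73 - (3/2)q_L)q_L - 10q_L.
Maximising: ∂π_L/∂q_L = 63 - 3q_L = 0, giving q_L = 21.
Then q_W = (126 - 3·21)/6 = 21/2.
Price P = 136 - 3·(63/2) = 83/2.
Larkspur's profit: (83/2 - 10)·21 = 1323/2.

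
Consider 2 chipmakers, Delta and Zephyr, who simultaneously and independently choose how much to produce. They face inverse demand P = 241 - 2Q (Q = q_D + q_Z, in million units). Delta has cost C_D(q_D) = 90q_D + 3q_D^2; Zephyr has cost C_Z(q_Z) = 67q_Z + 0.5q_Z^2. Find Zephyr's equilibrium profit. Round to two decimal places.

Delta's profit: π_D = (241 - 2Q)q_D - (90q_D + 3q_D²). Setting ∂π_D/∂q_D = 0: 151 - 10q_D - 2(q_Z) = 0.
Zephyr's first-order condition: 174 - 5q_Z - 2(q_D) = 0.
Rearranging gives the reaction functions q_D = (151 - 2q_Z)/10 and q_Z = (174 - 2q_D)/5.
Solving the pair: q_D = 407/46, q_Z = 719/23.
Price P = 241 - 2·(1845/46) = 160.7826.
Zephyr's profit: 160.7826·(719/23) - 67·(719/23) - (1/2)(719/23)² = 2443.1049.

2443.10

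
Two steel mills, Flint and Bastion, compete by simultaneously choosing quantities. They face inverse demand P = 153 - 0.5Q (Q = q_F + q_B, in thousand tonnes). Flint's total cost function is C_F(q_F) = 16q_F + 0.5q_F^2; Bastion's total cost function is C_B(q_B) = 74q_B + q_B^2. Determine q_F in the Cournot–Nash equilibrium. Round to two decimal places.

64.61

Flint's profit: π_F = (153 - 0.5Q)q_F - (16q_F + (1/2)q_F²). Setting ∂π_F/∂q_F = 0: 137 - 2q_F - (1/2)(q_B) = 0.
Bastion's profit: π_B = (153 - 0.5Q)q_B - (74q_B + q_B²). Setting ∂π_B/∂q_B = 0: 79 - 3q_B - (1/2)(q_F) = 0.
So q_F = (137 - (1/2)q_B)/2 and q_B = (79 - (1/2)q_F)/3.
Substituting one into the other gives q_F = 1486/23 and q_B = 358/23.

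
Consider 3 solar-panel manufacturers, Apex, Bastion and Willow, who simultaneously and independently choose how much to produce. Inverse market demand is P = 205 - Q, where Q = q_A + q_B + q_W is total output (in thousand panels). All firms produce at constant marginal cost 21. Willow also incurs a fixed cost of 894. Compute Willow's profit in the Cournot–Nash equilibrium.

A representative firm's profit is π_i = q_i(205 - Q) - 21q_i.
Setting ∂π_i/∂q_i = 0 with rivals' quantities fixed: 184 - 2q_i - Σ_{j≠i} q_j = 0.
With identical firms every q_j equals q_i, so Σ_{j≠i} q_j = 2q_i and 184 = 4q_i, giving q_i = 46.
Price P = 205 - 138 = 67.
Willow's profit: (67 - 21)·46 - 894 = 1222.

1222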